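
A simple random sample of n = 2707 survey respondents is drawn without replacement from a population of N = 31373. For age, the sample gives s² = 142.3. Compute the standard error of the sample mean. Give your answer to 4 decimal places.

0.2192

Under SRS without replacement, Var(ȳ) = (1 − f)·s²/n with f = n/N = 2707/31373 = 0.08628438.
Var(ȳ) = (1 − 0.08628438)·142.3/2707 = 0.91371562·0.052567418 = 0.048031671.
SE(ȳ) = √(0.048031671) = 0.2192.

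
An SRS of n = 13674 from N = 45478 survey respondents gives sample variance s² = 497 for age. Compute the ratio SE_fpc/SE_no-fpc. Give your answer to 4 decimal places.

0.8363

f = n/N = 13674/45478 = 0.30067285.
SE_no-fpc = √(s²/n) = 0.19064719; SE_fpc = √((1−f)s²/n) = 0.1594302.
Ratio = √(1−f) = 0.83625782.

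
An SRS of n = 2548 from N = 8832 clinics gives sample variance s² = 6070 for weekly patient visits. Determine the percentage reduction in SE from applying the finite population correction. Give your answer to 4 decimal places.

15.6493

f = n/N = 2548/8832 = 0.28849638.
SE_no-fpc = √(s²/n) = 1.5434574; SE_fpc = √((1−f)s²/n) = 1.3019167.
Ratio = √(1−f) = 0.84350674. Reduction = 100·(1 − 0.84350674) = 15.6493%.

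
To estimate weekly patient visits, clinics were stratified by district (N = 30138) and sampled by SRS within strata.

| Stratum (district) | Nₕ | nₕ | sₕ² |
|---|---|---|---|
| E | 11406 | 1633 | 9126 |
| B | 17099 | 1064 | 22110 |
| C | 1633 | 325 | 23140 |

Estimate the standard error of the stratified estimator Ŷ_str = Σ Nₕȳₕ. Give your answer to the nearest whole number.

Var(Ŷ_str) = Σₕ Nₕ²(1 − fₕ)sₕ²/nₕ.
E: 11406²·(1 − 1633/11406)·9126/1633 = 6.2295338 × 10^8.
B: 17099²·(1 − 1064/17099)·22110/1064 = 5.6975322 × 10^9.
C: 1633²·(1 − 325/1633)·23140/325 = 1.5208064 × 10^8.
Sum = 6.4725662 × 10^9.
SE = √(6.4725662 × 10^9) = 80452.

80452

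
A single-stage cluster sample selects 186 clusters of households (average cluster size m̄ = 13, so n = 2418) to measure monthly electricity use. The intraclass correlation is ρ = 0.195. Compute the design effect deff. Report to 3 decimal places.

3.340

deff = 1 + (13 − 1)·0.195 = 1 + 2.34 = 3.34.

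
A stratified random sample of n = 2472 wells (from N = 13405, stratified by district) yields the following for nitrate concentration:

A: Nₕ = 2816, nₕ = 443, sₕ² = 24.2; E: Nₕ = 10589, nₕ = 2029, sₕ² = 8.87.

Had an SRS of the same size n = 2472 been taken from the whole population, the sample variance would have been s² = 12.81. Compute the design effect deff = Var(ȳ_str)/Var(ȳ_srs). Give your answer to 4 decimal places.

1.0024

Var(ȳ_str) = Σ Wₕ²(1−fₕ)sₕ²/nₕ with Wₕ = Nₕ/13405:
  A: (2816/13405)²·(1−443/2816)·24.2/443 = 0.0020314605
  E: (10589/13405)²·(1−2029/10589)·8.87/2029 = 0.0022051424
  → Var(ȳ_str) = 0.0042366029.
Var(ȳ_srs) = (1 − 2472/13405)·12.81/2472 = 0.0042264253.
deff = 0.0042366029 / 0.0042264253 = 1.0024.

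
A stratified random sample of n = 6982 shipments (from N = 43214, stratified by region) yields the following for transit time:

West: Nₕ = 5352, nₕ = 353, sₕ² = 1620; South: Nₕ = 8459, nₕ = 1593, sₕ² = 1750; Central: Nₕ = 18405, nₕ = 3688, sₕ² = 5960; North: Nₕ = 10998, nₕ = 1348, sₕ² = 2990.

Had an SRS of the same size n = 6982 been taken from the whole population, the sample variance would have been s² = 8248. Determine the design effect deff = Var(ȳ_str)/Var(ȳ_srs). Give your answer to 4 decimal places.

Var(ȳ_str) = Σ Wₕ²(1−fₕ)sₕ²/nₕ with Wₕ = Nₕ/43214:
  West: (5352/43214)²·(1−353/5352)·1620/353 = 0.065749222
  South: (8459/43214)²·(1−1593/8459)·1750/1593 = 0.034166159
  Central: (18405/43214)²·(1−3688/18405)·5960/3688 = 0.23440211
  North: (10998/43214)²·(1−1348/10998)·2990/1348 = 0.12605886
  → Var(ȳ_str) = 0.46037635.
Var(ȳ_srs) = (1 − 6982/43214)·8248/6982 = 0.99045933.
deff = 0.46037635 / 0.99045933 = 0.4648.

0.4648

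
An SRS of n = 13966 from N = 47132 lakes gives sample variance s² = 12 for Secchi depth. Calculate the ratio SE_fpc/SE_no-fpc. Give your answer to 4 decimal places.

0.8389

f = n/N = 13966/47132 = 0.29631673.
SE_no-fpc = √(s²/n) = 0.029312618; SE_fpc = √((1−f)s²/n) = 0.024589133.
Ratio = √(1−f) = 0.83885831.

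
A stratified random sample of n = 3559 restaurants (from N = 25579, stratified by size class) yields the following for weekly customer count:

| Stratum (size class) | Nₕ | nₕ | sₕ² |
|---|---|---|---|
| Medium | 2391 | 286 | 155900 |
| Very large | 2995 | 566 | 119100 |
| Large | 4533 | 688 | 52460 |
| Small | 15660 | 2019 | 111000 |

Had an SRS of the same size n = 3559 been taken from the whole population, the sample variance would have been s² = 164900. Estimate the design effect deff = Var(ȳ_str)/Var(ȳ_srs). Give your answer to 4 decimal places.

Var(ȳ_str) = Σ Wₕ²(1−fₕ)sₕ²/nₕ with Wₕ = Nₕ/25579:
  Medium: (2391/25579)²·(1−286/2391)·155900/286 = 4.1931909
  Very large: (2995/25579)²·(1−566/2995)·119100/566 = 2.3396589
  Large: (4533/25579)²·(1−688/4533)·52460/688 = 2.0312098
  Small: (15660/25579)²·(1−2019/15660)·111000/2019 = 17.949713
  → Var(ȳ_str) = 26.513773.
Var(ȳ_srs) = (1 − 3559/25579)·164900/3559 = 39.886545.
deff = 26.513773 / 39.886545 = 0.6647.

0.6647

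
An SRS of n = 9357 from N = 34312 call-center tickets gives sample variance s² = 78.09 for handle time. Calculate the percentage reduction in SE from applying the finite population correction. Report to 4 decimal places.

14.7183

f = n/N = 9357/34312 = 0.27270343.
SE_no-fpc = √(s²/n) = 0.091354385; SE_fpc = √((1−f)s²/n) = 0.077908558.
Ratio = √(1−f) = 0.85281685. Reduction = 100·(1 − 0.85281685) = 14.7183%.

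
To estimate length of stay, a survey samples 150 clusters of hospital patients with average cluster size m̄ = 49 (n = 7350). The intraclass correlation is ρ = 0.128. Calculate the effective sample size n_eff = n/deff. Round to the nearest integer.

deff = 1 + (49 − 1)·0.128 = 1 + 6.144 = 7.144.
n_eff = 7350 / 7.144 = 1029.

1029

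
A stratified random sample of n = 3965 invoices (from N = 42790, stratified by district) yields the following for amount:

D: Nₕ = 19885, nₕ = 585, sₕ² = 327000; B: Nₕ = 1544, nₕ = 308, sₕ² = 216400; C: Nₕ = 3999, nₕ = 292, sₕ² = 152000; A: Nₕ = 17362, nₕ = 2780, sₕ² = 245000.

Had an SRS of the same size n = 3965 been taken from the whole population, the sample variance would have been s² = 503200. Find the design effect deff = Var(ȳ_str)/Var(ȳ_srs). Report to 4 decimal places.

Var(ȳ_str) = Σ Wₕ²(1−fₕ)sₕ²/nₕ with Wₕ = Nₕ/42790:
  D: (19885/42790)²·(1−585/19885)·327000/585 = 117.16293
  B: (1544/42790)²·(1−308/1544)·216400/308 = 0.73229781
  C: (3999/42790)²·(1−292/3999)·152000/292 = 4.2145397
  A: (17362/42790)²·(1−2780/17362)·245000/2780 = 12.185786
  → Var(ȳ_str) = 134.29555.
Var(ȳ_srs) = (1 − 3965/42790)·503200/3965 = 115.15071.
deff = 134.29555 / 115.15071 = 1.1663.

1.1663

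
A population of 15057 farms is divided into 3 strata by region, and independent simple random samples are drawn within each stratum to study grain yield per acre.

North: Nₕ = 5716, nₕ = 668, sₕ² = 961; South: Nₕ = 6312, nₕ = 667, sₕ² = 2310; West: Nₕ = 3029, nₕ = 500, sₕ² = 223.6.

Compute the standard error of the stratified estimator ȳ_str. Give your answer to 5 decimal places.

0.86169

Var(ȳ_str) = Σₕ Wₕ²(1 − fₕ)sₕ²/nₕ with Wₕ = Nₕ/N, N = 15057.
North: Wₕ = 0.37962410; term = 0.37962410²·(1 − 0.11686494)·961/668 = 0.18309715.
South: Wₕ = 0.41920701; term = 0.41920701²·(1 − 0.10567174)·2310/667 = 0.54430232.
West: Wₕ = 0.20116889; term = 0.20116889²·(1 − 0.16507098)·223.6/500 = 0.015110297.
Sum = 0.74250977.
SE = √(0.74250977) = 0.86169.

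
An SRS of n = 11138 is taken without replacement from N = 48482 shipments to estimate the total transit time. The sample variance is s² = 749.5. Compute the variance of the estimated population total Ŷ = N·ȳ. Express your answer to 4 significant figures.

1.218 × 10^8

Var(Ŷ) = N²·Var(ȳ) = N²·(1 − n/N)·s²/n.
f = 11138/48482 = 0.22973475; Var(ȳ) = 0.77026525·749.5/11138 = 0.051832807.
Var(Ŷ) = 48482² · 0.051832807 = 1.2183324 × 10^8.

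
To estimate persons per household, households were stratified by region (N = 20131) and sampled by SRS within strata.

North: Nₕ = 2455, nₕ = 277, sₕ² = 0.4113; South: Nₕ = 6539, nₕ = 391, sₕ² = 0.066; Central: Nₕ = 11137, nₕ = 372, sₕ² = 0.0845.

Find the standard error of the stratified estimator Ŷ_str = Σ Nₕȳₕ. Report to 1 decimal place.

204.8

Var(Ŷ_str) = Σₕ Nₕ²(1 − fₕ)sₕ²/nₕ.
North: 2455²·(1 − 277/2455)·0.4113/277 = 7939.4115.
South: 6539²·(1 − 391/6539)·0.066/391 = 6785.9769.
Central: 11137²·(1 − 372/11137)·0.0845/372 = 27233.034.
Sum = 41958.422.
SE = √(41958.422) = 204.8.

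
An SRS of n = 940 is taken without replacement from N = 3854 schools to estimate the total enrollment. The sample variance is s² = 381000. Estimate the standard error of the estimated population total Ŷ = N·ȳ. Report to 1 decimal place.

67468.2

Var(Ŷ) = N²·Var(ȳ) = N²·(1 − n/N)·s²/n.
f = 940/3854 = 0.24390244; Var(ȳ) = 0.75609756·381000/940 = 306.46082.
Var(Ŷ) = 3854² · 306.46082 = 4.5519594 × 10^9.
SE(Ŷ) = √(4.5519594 × 10^9) = 67468.2.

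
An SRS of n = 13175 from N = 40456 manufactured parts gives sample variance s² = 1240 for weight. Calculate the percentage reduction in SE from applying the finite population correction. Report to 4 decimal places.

f = n/N = 13175/40456 = 0.32566245.
SE_no-fpc = √(s²/n) = 0.306786; SE_fpc = √((1−f)s²/n) = 0.2519267.
Ratio = √(1−f) = 0.82118058. Reduction = 100·(1 − 0.82118058) = 17.8819%.

17.8819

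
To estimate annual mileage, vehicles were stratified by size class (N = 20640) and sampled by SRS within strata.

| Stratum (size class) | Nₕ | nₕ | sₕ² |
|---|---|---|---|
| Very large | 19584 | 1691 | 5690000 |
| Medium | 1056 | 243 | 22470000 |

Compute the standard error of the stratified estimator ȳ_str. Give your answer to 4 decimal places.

54.3521

Var(ȳ_str) = Σₕ Wₕ²(1 − fₕ)sₕ²/nₕ with Wₕ = Nₕ/N, N = 20640.
Very large: Wₕ = 0.94883721; term = 0.94883721²·(1 − 0.08634600)·5690000/1691 = 2767.7945.
Medium: Wₕ = 0.05116279; term = 0.05116279²·(1 − 0.23011364)·22470000/243 = 186.35106.
Sum = 2954.1456.
SE = √(2954.1456) = 54.3521.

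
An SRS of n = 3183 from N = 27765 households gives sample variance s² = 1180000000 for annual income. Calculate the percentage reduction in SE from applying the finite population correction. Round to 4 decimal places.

f = n/N = 3183/27765 = 0.11464073.
SE_no-fpc = √(s²/n) = 608.86735; SE_fpc = √((1−f)s²/n) = 572.90479.
Ratio = √(1−f) = 0.94093531. Reduction = 100·(1 − 0.94093531) = 5.9065%.

5.9065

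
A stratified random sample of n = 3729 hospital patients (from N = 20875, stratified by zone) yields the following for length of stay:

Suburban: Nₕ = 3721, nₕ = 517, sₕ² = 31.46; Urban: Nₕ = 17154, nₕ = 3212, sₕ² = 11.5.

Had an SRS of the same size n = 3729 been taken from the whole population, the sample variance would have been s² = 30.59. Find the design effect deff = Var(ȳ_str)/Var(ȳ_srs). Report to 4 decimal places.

Var(ȳ_str) = Σ Wₕ²(1−fₕ)sₕ²/nₕ with Wₕ = Nₕ/20875:
  Suburban: (3721/20875)²·(1−517/3721)·31.46/517 = 0.0016648204
  Urban: (17154/20875)²·(1−3212/17154)·11.5/3212 = 0.0019649876
  → Var(ȳ_str) = 0.003629808.
Var(ȳ_srs) = (1 − 3729/20875)·30.59/3729 = 0.0067378824.
deff = 0.003629808 / 0.0067378824 = 0.5387.

0.5387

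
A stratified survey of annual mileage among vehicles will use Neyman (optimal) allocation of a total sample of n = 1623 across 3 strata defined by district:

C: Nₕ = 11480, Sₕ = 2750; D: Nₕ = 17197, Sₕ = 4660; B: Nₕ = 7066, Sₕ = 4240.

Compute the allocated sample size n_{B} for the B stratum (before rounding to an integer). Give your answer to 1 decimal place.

343.2

Neyman allocation: nₕ = n·NₕSₕ / Σⱼ NⱼSⱼ.
Σ NⱼSⱼ = 11480·2750 + 17197·4660 + 7066·4240 = 1.4166786 × 10^8.
n_{B} = 1623·7066·4240 / (1.4166786 × 10^8) = 343.2.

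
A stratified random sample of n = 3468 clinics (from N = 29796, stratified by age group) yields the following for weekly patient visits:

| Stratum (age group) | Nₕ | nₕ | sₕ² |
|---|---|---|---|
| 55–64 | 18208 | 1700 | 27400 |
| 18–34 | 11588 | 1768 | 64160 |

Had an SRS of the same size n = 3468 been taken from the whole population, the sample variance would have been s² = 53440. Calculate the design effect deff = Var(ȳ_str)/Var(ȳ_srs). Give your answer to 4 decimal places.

Var(ȳ_str) = Σ Wₕ²(1−fₕ)sₕ²/nₕ with Wₕ = Nₕ/29796:
  55–64: (18208/29796)²·(1−1700/18208)·27400/1700 = 5.456855
  18–34: (11588/29796)²·(1−1768/11588)·64160/1768 = 4.6514262
  → Var(ȳ_str) = 10.108281.
Var(ȳ_srs) = (1 − 3468/29796)·53440/3468 = 13.615929.
deff = 10.108281 / 13.615929 = 0.7424.

0.7424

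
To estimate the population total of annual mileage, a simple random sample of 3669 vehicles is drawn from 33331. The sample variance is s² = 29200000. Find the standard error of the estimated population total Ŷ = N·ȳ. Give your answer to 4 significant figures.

2.805 × 10^6

Var(Ŷ) = N²·Var(ȳ) = N²·(1 − n/N)·s²/n.
f = 3669/33331 = 0.11007771; Var(ȳ) = 0.88992229·29200000/3669 = 7082.5105.
Var(Ŷ) = 33331² · 7082.5105 = 7.8683544 × 10^12.
SE(Ŷ) = √(7.8683544 × 10^12) = 2.805 × 10^6.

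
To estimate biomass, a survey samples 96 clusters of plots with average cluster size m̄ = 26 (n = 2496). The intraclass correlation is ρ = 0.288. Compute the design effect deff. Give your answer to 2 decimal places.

deff = 1 + (26 − 1)·0.288 = 1 + 7.2 = 8.2.

8.20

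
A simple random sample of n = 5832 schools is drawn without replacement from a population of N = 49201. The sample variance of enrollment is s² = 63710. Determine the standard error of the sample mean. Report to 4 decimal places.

3.1031

Under SRS without replacement, Var(ȳ) = (1 − f)·s²/n with f = n/N = 5832/49201 = 0.11853418.
Var(ȳ) = (1 − 0.11853418)·63710/5832 = 0.88146582·10.924211 = 9.6293189.
SE(ȳ) = √(9.6293189) = 3.1031.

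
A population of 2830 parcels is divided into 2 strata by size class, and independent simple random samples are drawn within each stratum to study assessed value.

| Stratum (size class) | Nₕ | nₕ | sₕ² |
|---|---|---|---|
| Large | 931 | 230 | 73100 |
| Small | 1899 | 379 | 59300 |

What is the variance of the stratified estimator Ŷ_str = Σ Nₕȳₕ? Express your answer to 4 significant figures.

6.591 × 10^8

Var(Ŷ_str) = Σₕ Nₕ²(1 − fₕ)sₕ²/nₕ.
Large: 931²·(1 − 230/931)·73100/230 = 2.0742316 × 10^8.
Small: 1899²·(1 − 379/1899)·59300/379 = 4.516313 × 10^8.
Sum = 6.5905446 × 10^8.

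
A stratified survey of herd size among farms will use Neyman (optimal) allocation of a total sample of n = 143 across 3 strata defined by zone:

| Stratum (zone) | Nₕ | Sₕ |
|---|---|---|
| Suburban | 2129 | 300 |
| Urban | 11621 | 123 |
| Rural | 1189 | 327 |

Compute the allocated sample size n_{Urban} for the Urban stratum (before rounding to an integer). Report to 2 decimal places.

Neyman allocation: nₕ = n·NₕSₕ / Σⱼ NⱼSⱼ.
Σ NⱼSⱼ = 2129·300 + 11621·123 + 1189·327 = 2.456886 × 10^6.
n_{Urban} = 143·11621·123 / (2.456886 × 10^6) = 83.20.

83.20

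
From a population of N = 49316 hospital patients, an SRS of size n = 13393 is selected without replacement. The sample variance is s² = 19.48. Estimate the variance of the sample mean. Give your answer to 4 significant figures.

0.001059

Under SRS without replacement, Var(ȳ) = (1 − f)·s²/n with f = n/N = 13393/49316 = 0.27157515.
Var(ȳ) = (1 − 0.27157515)·19.48/13393 = 0.72842485·0.0014544912 = 0.0010594875.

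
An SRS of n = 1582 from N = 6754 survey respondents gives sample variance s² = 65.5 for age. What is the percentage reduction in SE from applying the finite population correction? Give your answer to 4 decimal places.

12.4918

f = n/N = 1582/6754 = 0.23423157.
SE_no-fpc = √(s²/n) = 0.20347798; SE_fpc = √((1−f)s²/n) = 0.17805991.
Ratio = √(1−f) = 0.87508196. Reduction = 100·(1 − 0.87508196) = 12.4918%.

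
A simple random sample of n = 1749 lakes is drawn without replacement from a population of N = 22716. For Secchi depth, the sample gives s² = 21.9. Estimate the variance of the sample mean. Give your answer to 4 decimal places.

0.0116

Under SRS without replacement, Var(ȳ) = (1 − f)·s²/n with f = n/N = 1749/22716 = 0.07699419.
Var(ȳ) = (1 − 0.07699419)·21.9/1749 = 0.92300581·0.012521441 = 0.011557363.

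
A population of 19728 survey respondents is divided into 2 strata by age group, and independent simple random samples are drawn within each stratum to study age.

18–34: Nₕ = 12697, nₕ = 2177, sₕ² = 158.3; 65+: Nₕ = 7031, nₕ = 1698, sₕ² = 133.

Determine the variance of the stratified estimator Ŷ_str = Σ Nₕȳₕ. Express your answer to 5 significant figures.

Var(Ŷ_str) = Σₕ Nₕ²(1 − fₕ)sₕ²/nₕ.
18–34: 12697²·(1 − 2177/12697)·158.3/2177 = 9.7126859 × 10^6.
65+: 7031²·(1 − 1698/7031)·133/1698 = 2.9369911 × 10^6.
Sum = 1.2649677 × 10^7.

1.2650 × 10^7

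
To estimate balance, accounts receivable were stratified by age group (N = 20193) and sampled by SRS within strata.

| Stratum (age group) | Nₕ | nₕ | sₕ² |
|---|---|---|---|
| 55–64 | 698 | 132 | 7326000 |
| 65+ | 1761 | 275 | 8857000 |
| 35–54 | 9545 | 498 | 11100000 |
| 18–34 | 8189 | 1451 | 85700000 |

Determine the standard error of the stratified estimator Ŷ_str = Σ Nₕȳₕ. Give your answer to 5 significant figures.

2.3000 × 10^6

Var(Ŷ_str) = Σₕ Nₕ²(1 − fₕ)sₕ²/nₕ.
55–64: 698²·(1 − 132/698)·7326000/132 = 2.1926274 × 10^10.
65+: 1761²·(1 − 275/1761)·8857000/275 = 8.4281473 × 10^10.
35–54: 9545²·(1 − 498/9545)·11100000/498 = 1.9247492 × 10^12.
18–34: 8189²·(1 − 1451/8189)·85700000/1451 = 3.2589319 × 10^12.
Sum = 5.2898888 × 10^12.
SE = √(5.2898888 × 10^12) = 2.3000 × 10^6.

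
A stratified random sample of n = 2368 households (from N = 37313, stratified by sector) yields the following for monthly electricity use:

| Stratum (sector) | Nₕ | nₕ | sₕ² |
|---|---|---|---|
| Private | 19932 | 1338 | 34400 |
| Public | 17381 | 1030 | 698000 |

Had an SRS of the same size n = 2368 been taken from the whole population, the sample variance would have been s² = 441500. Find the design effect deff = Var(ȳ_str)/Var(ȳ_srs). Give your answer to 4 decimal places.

0.8314

Var(ȳ_str) = Σ Wₕ²(1−fₕ)sₕ²/nₕ with Wₕ = Nₕ/37313:
  Private: (19932/37313)²·(1−1338/19932)·34400/1338 = 6.8439322
  Public: (17381/37313)²·(1−1030/17381)·698000/1030 = 138.33018
  → Var(ȳ_str) = 145.17411.
Var(ȳ_srs) = (1 − 2368/37313)·441500/2368 = 174.61192.
deff = 145.17411 / 174.61192 = 0.8314.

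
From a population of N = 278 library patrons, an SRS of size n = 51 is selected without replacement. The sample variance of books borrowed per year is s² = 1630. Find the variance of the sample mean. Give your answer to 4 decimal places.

Under SRS without replacement, Var(ȳ) = (1 − f)·s²/n with f = n/N = 51/278 = 0.18345324.
Var(ȳ) = (1 − 0.18345324)·1630/51 = 0.81654676·31.960784 = 26.097475.

26.0975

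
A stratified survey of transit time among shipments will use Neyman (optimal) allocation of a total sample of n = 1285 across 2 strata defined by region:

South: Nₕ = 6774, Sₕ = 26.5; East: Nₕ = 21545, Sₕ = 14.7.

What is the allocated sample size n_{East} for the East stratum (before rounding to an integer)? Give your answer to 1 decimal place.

820.1

Neyman allocation: nₕ = n·NₕSₕ / Σⱼ NⱼSⱼ.
Σ NⱼSⱼ = 6774·26.5 + 21545·14.7 = 496222.5.
n_{East} = 1285·21545·14.7 / 496222.5 = 820.1.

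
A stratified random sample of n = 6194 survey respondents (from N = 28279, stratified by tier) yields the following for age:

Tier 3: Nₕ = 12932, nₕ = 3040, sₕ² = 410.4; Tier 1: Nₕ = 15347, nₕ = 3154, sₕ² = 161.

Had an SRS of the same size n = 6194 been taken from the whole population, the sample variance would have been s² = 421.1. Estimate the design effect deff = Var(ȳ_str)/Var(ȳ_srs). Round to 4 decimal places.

Var(ȳ_str) = Σ Wₕ²(1−fₕ)sₕ²/nₕ with Wₕ = Nₕ/28279:
  Tier 3: (12932/28279)²·(1−3040/12932)·410.4/3040 = 0.021595113
  Tier 1: (15347/28279)²·(1−3154/15347)·161/3154 = 0.01194456
  → Var(ȳ_str) = 0.033539673.
Var(ȳ_srs) = (1 − 6194/28279)·421.1/6194 = 0.053094238.
deff = 0.033539673 / 0.053094238 = 0.6317.

0.6317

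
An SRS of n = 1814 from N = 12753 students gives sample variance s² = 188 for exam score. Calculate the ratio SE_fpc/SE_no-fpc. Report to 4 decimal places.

f = n/N = 1814/12753 = 0.14224104.
SE_no-fpc = √(s²/n) = 0.32192914; SE_fpc = √((1−f)s²/n) = 0.29815556.
Ratio = √(1−f) = 0.92615277.

0.9262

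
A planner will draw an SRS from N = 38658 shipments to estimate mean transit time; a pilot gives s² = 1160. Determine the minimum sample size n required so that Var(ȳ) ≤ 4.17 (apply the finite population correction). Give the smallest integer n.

277

Without fpc, n₀ = s²/D = 1160/4.17 = 278.1775.
With fpc, (1 − n/N)·s²/n ≤ D requires n ≥ n₀/(1 + n₀/N) = 278.1775/(1 + 278.1775/38658) = 276.1901.
Rounding up, n = 277.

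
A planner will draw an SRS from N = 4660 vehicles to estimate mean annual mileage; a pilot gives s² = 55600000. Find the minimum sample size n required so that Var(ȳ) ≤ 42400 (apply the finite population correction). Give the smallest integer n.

Without fpc, n₀ = s²/D = 55600000/42400 = 1311.3208.
With fpc, (1 − n/N)·s²/n ≤ D requires n ≥ n₀/(1 + n₀/N) = 1311.3208/(1 + 1311.3208/4660) = 1023.3506.
Rounding up, n = 1024.

1024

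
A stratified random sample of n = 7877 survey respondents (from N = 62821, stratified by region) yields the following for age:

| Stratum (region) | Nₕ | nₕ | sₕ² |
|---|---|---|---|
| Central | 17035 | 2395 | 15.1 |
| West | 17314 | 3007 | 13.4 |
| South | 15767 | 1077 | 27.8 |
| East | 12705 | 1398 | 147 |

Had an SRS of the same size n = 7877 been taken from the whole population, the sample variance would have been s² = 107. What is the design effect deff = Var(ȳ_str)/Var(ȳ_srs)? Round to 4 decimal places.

0.5068

Var(ȳ_str) = Σ Wₕ²(1−fₕ)sₕ²/nₕ with Wₕ = Nₕ/62821:
  Central: (17035/62821)²·(1−2395/17035)·15.1/2395 = 3.9842351 × 10^-4
  West: (17314/62821)²·(1−3007/17314)·13.4/3007 = 2.7970979 × 10^-4
  South: (15767/62821)²·(1−1077/15767)·27.8/1077 = 0.001514922
  East: (12705/62821)²·(1−1398/12705)·147/1398 = 0.0038275646
  → Var(ȳ_str) = 0.0060206199.
Var(ȳ_srs) = (1 − 7877/62821)·107/7877 = 0.0118806.
deff = 0.0060206199 / 0.0118806 = 0.5068.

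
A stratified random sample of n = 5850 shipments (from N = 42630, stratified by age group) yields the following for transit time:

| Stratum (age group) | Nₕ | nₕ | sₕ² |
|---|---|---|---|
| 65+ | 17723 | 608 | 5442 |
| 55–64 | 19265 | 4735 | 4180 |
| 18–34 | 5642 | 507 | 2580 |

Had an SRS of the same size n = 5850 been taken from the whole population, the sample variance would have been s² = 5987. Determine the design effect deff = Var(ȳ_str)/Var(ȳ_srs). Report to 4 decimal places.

1.9378

Var(ȳ_str) = Σ Wₕ²(1−fₕ)sₕ²/nₕ with Wₕ = Nₕ/42630:
  65+: (17723/42630)²·(1−608/17723)·5442/608 = 1.4939582
  55–64: (19265/42630)²·(1−4735/19265)·4180/4735 = 0.13597537
  18–34: (5642/42630)²·(1−507/5642)·2580/507 = 0.081124982
  → Var(ȳ_str) = 1.7110586.
Var(ȳ_srs) = (1 − 5850/42630)·5987/5850 = 0.8829778.
deff = 1.7110586 / 0.8829778 = 1.9378.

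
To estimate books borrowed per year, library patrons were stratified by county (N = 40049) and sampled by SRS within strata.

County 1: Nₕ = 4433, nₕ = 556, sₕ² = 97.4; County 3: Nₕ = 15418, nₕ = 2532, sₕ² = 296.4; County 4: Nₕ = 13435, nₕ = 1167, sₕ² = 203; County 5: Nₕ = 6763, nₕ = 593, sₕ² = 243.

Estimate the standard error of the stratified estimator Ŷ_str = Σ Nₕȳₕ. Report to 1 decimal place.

8487.5

Var(Ŷ_str) = Σₕ Nₕ²(1 − fₕ)sₕ²/nₕ.
County 1: 4433²·(1 − 556/4433)·97.4/556 = 3.0107708 × 10^6.
County 3: 15418²·(1 − 2532/15418)·296.4/2532 = 2.3257373 × 10^7.
County 4: 13435²·(1 − 1167/13435)·203/1167 = 2.8670589 × 10^7.
County 5: 6763²·(1 − 593/6763)·243/593 = 1.7099213 × 10^7.
Sum = 7.2037946 × 10^7.
SE = √(7.2037946 × 10^7) = 8487.5.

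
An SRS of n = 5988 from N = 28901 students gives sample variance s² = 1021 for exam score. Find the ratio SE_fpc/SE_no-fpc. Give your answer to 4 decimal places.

0.8904

f = n/N = 5988/28901 = 0.20719006.
SE_no-fpc = √(s²/n) = 0.41292576; SE_fpc = √((1−f)s²/n) = 0.36766858.
Ratio = √(1−f) = 0.89039875.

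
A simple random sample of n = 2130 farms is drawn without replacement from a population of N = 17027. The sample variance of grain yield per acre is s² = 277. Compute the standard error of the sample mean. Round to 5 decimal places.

Under SRS without replacement, Var(ȳ) = (1 − f)·s²/n with f = n/N = 2130/17027 = 0.12509544.
Var(ȳ) = (1 − 0.12509544)·277/2130 = 0.87490456·0.13004695 = 0.11377867.
SE(ȳ) = √(0.11377867) = 0.33731.

0.33731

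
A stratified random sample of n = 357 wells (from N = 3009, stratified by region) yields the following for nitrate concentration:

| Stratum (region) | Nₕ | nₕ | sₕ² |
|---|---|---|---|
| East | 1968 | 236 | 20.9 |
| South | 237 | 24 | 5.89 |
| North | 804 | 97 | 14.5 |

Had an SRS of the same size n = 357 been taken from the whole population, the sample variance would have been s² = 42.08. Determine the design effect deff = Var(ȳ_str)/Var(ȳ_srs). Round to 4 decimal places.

Var(ȳ_str) = Σ Wₕ²(1−fₕ)sₕ²/nₕ with Wₕ = Nₕ/3009:
  East: (1968/3009)²·(1−236/1968)·20.9/236 = 0.033339792
  South: (237/3009)²·(1−24/237)·5.89/24 = 0.0013683198
  North: (804/3009)²·(1−97/804)·14.5/97 = 0.0093848504
  → Var(ȳ_str) = 0.044092962.
Var(ȳ_srs) = (1 − 357/3009)·42.08/357 = 0.10388644.
deff = 0.044092962 / 0.10388644 = 0.4244.

0.4244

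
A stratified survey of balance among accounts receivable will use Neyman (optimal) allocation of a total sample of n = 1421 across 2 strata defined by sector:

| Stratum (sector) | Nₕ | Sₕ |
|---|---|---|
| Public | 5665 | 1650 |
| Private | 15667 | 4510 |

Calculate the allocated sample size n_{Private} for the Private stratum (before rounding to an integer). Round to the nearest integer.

Neyman allocation: nₕ = n·NₕSₕ / Σⱼ NⱼSⱼ.
Σ NⱼSⱼ = 5665·1650 + 15667·4510 = 8.000542 × 10^7.
n_{Private} = 1421·15667·4510 / (8.000542 × 10^7) = 1255.

1255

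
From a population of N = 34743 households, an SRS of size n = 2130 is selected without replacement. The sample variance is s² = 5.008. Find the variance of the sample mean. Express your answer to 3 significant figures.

0.00221

Under SRS without replacement, Var(ȳ) = (1 − f)·s²/n with f = n/N = 2130/34743 = 0.06130731.
Var(ȳ) = (1 − 0.06130731)·5.008/2130 = 0.93869269·0.0023511737 = 0.0022070296.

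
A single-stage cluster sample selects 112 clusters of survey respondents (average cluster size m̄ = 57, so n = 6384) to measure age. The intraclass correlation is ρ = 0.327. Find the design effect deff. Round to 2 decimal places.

deff = 1 + (57 − 1)·0.327 = 1 + 18.312 = 19.312.

19.31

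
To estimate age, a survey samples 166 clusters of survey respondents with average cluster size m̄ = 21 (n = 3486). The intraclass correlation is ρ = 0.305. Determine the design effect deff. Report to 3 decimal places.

deff = 1 + (21 − 1)·0.305 = 1 + 6.1 = 7.1.

7.100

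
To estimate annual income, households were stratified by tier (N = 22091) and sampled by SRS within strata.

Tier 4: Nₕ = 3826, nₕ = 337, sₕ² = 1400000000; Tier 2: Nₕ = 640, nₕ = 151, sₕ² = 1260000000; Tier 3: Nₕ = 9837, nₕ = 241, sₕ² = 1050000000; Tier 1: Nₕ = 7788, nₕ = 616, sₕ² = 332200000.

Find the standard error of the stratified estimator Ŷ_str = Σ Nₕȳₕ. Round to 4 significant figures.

Var(Ŷ_str) = Σₕ Nₕ²(1 − fₕ)sₕ²/nₕ.
Tier 4: 3826²·(1 − 337/3826)·1400000000/337 = 5.5455429 × 10^13.
Tier 2: 640²·(1 − 151/640)·1260000000/151 = 2.6114543 × 10^12.
Tier 3: 9837²·(1 − 241/9837)·1050000000/241 = 4.1126823 × 10^14.
Tier 1: 7788²·(1 − 616/7788)·332200000/616 = 3.0122093 × 10^13.
Sum = 4.9945721 × 10^14.
SE = √(4.9945721 × 10^14) = 2.235 × 10^7.

2.235 × 10^7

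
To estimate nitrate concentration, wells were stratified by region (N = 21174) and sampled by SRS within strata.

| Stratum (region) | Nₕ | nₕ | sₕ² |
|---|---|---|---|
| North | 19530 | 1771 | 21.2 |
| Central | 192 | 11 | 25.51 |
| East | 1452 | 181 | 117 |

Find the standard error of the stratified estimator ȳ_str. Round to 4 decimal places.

Var(ȳ_str) = Σₕ Wₕ²(1 − fₕ)sₕ²/nₕ with Wₕ = Nₕ/N, N = 21174.
North: Wₕ = 0.92235761; term = 0.92235761²·(1 − 0.09068100)·21.2/1771 = 0.009260453.
Central: Wₕ = 0.00906772; term = 0.00906772²·(1 − 0.05729167)·25.51/11 = 1.7975946 × 10^-4.
East: Wₕ = 0.06857467; term = 0.06857467²·(1 − 0.12465565)·117/181 = 0.0026608086.
Sum = 0.012101021.
SE = √(0.012101021) = 0.1100.

0.1100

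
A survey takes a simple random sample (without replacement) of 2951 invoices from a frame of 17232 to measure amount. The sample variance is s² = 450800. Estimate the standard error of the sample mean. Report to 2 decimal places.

11.25

Under SRS without replacement, Var(ȳ) = (1 − f)·s²/n with f = n/N = 2951/17232 = 0.17125116.
Var(ȳ) = (1 − 0.17125116)·450800/2951 = 0.82874884·152.76178 = 126.60114.
SE(ȳ) = √(126.60114) = 11.25.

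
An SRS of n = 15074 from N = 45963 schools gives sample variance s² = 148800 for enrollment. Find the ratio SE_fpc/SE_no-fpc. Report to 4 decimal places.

f = n/N = 15074/45963 = 0.32795945.
SE_no-fpc = √(s²/n) = 3.1418628; SE_fpc = √((1−f)s²/n) = 2.5756388.
Ratio = √(1−f) = 0.81978080.

0.8198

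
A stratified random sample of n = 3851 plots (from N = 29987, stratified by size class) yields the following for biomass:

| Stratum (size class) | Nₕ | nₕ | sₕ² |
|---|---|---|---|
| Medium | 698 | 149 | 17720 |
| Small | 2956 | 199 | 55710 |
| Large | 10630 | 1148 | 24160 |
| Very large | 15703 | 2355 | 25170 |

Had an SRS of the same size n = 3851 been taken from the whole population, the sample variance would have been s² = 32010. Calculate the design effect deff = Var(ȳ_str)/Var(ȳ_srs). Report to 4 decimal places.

Var(ȳ_str) = Σ Wₕ²(1−fₕ)sₕ²/nₕ with Wₕ = Nₕ/29987:
  Medium: (698/29987)²·(1−149/698)·17720/149 = 0.0506803
  Small: (2956/29987)²·(1−199/2956)·55710/199 = 2.5372031
  Large: (10630/29987)²·(1−1148/10630)·24160/1148 = 2.3589689
  Very large: (15703/29987)²·(1−2355/15703)·25170/2355 = 2.4912946
  → Var(ȳ_str) = 7.4381469.
Var(ȳ_srs) = (1 − 3851/29987)·32010/3851 = 7.2446642.
deff = 7.4381469 / 7.2446642 = 1.0267.

1.0267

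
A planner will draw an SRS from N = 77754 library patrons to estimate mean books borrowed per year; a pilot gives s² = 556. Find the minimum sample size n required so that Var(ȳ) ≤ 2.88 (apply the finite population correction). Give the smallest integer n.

193

Without fpc, n₀ = s²/D = 556/2.88 = 193.0556.
With fpc, (1 − n/N)·s²/n ≤ D requires n ≥ n₀/(1 + n₀/N) = 193.0556/(1 + 193.0556/77754) = 192.5774.
Rounding up, n = 193.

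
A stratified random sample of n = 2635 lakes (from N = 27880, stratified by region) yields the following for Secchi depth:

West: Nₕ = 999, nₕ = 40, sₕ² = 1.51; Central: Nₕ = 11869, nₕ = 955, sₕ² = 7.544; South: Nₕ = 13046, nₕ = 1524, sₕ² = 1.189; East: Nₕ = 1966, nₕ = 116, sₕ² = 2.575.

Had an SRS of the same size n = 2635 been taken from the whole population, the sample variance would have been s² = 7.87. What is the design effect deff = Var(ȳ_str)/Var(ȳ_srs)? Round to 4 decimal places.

0.5982

Var(ȳ_str) = Σ Wₕ²(1−fₕ)sₕ²/nₕ with Wₕ = Nₕ/27880:
  West: (999/27880)²·(1−40/999)·1.51/40 = 4.6528121 × 10^-5
  Central: (11869/27880)²·(1−955/11869)·7.544/955 = 0.0013164696
  South: (13046/27880)²·(1−1524/13046)·1.189/1524 = 1.5087476 × 10^-4
  East: (1966/27880)²·(1−116/1966)·2.575/116 = 1.0386972 × 10^-4
  → Var(ȳ_str) = 0.0016177422.
Var(ȳ_srs) = (1 − 2635/27880)·7.87/2635 = 0.0027044361.
deff = 0.0016177422 / 0.0027044361 = 0.5982.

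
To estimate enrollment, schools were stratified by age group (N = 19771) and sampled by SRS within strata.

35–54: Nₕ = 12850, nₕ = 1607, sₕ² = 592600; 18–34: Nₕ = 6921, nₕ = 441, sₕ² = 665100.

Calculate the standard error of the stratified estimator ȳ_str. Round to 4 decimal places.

Var(ȳ_str) = Σₕ Wₕ²(1 − fₕ)sₕ²/nₕ with Wₕ = Nₕ/N, N = 19771.
35–54: Wₕ = 0.64994183; term = 0.64994183²·(1 − 0.12505837)·592600/1607 = 136.29309.
18–34: Wₕ = 0.35005817; term = 0.35005817²·(1 − 0.06371912)·665100/441 = 173.03539.
Sum = 309.32848.
SE = √(309.32848) = 17.5877.

17.5877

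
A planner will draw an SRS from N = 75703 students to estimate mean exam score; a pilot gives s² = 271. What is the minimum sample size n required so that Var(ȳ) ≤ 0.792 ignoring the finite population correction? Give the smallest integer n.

Without fpc, n₀ = s²/D = 271/0.792 = 342.1717.
Rounding up, n = 343.

343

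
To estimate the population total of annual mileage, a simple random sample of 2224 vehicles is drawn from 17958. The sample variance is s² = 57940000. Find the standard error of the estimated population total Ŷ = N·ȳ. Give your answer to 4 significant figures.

2.713 × 10^6

Var(Ŷ) = N²·Var(ȳ) = N²·(1 − n/N)·s²/n.
f = 2224/17958 = 0.12384453; Var(ȳ) = 0.87615547·57940000/2224 = 22825.741.
Var(Ŷ) = 17958² · 22825.741 = 7.3610678 × 10^12.
SE(Ŷ) = √(7.3610678 × 10^12) = 2.713 × 10^6.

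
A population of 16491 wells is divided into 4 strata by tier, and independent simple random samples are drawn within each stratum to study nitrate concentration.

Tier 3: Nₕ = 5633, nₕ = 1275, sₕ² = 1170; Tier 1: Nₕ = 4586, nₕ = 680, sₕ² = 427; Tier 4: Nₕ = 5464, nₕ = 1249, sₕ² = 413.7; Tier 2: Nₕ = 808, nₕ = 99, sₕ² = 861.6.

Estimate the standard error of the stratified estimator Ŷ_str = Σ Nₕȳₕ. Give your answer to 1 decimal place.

Var(Ŷ_str) = Σₕ Nₕ²(1 − fₕ)sₕ²/nₕ.
Tier 3: 5633²·(1 − 1275/5633)·1170/1275 = 2.2526963 × 10^7.
Tier 1: 4586²·(1 − 680/4586)·427/680 = 1.1248258 × 10^7.
Tier 4: 5464²·(1 − 1249/5464)·413.7/1249 = 7.628363 × 10^6.
Tier 2: 808²·(1 − 99/808)·861.6/99 = 4.9857224 × 10^6.
Sum = 4.6389306 × 10^7.
SE = √(4.6389306 × 10^7) = 6811.0.

6811.0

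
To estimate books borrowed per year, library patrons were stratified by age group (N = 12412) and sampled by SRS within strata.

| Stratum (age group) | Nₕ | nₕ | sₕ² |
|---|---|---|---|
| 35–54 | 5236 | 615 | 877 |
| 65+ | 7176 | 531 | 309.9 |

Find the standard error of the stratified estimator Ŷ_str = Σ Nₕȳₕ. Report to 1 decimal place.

7895.1

Var(Ŷ_str) = Σₕ Nₕ²(1 − fₕ)sₕ²/nₕ.
35–54: 5236²·(1 − 615/5236)·877/615 = 3.4503256 × 10^7.
65+: 7176²·(1 − 531/7176)·309.9/531 = 2.782944 × 10^7.
Sum = 6.2332696 × 10^7.
SE = √(6.2332696 × 10^7) = 7895.1.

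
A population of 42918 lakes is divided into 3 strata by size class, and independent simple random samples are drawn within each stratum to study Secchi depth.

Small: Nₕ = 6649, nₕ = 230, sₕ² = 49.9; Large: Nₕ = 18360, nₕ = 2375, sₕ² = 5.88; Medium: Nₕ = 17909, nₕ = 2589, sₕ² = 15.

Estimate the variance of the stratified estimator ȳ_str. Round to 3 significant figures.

Var(ȳ_str) = Σₕ Wₕ²(1 − fₕ)sₕ²/nₕ with Wₕ = Nₕ/N, N = 42918.
Small: Wₕ = 0.15492334; term = 0.15492334²·(1 − 0.03459167)·49.9/230 = 0.0050270993.
Large: Wₕ = 0.42779253; term = 0.42779253²·(1 − 0.12935730)·5.88/2375 = 3.9447554 × 10^-4.
Medium: Wₕ = 0.41728412; term = 0.41728412²·(1 − 0.14456419)·15/2589 = 8.6299913 × 10^-4.
Sum = 0.006284574.

0.00628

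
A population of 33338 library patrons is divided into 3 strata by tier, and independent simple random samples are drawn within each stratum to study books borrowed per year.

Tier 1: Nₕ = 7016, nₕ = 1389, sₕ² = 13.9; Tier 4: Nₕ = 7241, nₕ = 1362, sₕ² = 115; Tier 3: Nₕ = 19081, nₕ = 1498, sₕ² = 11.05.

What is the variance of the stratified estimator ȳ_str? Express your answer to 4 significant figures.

0.005816

Var(ȳ_str) = Σₕ Wₕ²(1 − fₕ)sₕ²/nₕ with Wₕ = Nₕ/N, N = 33338.
Tier 1: Wₕ = 0.21045054; term = 0.21045054²·(1 − 0.19797605)·13.9/1389 = 3.5546755 × 10^-4.
Tier 4: Wₕ = 0.21719959; term = 0.21719959²·(1 − 0.18809557)·115/1362 = 0.0032340271.
Tier 3: Wₕ = 0.57234987; term = 0.57234987²·(1 − 0.07850742)·11.05/1498 = 0.0022267194.
Sum = 0.0058162141.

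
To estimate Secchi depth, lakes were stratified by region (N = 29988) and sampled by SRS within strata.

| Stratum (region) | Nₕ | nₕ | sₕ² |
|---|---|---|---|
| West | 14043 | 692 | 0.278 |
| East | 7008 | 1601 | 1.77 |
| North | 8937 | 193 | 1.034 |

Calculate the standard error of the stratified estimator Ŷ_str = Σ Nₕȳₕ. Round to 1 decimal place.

Var(Ŷ_str) = Σₕ Nₕ²(1 − fₕ)sₕ²/nₕ.
West: 14043²·(1 − 692/14043)·0.278/692 = 75320.361.
East: 7008²·(1 − 1601/7008)·1.77/1601 = 41892.126.
North: 8937²·(1 − 193/8937)·1.034/193 = 418663.54.
Sum = 535876.03.
SE = √(535876.03) = 732.0.

732.0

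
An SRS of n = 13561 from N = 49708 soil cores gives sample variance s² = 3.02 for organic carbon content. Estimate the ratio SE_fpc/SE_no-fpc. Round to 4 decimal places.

0.8528

f = n/N = 13561/49708 = 0.27281323.
SE_no-fpc = √(s²/n) = 0.014923051; SE_fpc = √((1−f)s²/n) = 0.012725668.
Ratio = √(1−f) = 0.85275247.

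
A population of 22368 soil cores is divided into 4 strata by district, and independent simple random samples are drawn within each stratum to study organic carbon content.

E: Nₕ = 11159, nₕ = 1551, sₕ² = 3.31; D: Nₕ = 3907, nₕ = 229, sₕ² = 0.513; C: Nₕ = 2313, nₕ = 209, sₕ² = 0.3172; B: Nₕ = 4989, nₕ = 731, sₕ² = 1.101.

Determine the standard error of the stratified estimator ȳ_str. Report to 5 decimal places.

0.02450

Var(ȳ_str) = Σₕ Wₕ²(1 − fₕ)sₕ²/nₕ with Wₕ = Nₕ/N, N = 22368.
E: Wₕ = 0.49888233; term = 0.49888233²·(1 − 0.13899095)·3.31/1551 = 4.5731996 × 10^-4.
D: Wₕ = 0.17466917; term = 0.17466917²·(1 − 0.05861275)·0.513/229 = 6.4340245 × 10^-5.
C: Wₕ = 0.10340665; term = 0.10340665²·(1 − 0.09035884)·0.3172/209 = 1.4762297 × 10^-5.
B: Wₕ = 0.22304185; term = 0.22304185²·(1 − 0.14652235)·1.101/731 = 6.3949153 × 10^-5.
Sum = 6.0037166 × 10^-4.
SE = √(6.0037166 × 10^-4) = 0.02450.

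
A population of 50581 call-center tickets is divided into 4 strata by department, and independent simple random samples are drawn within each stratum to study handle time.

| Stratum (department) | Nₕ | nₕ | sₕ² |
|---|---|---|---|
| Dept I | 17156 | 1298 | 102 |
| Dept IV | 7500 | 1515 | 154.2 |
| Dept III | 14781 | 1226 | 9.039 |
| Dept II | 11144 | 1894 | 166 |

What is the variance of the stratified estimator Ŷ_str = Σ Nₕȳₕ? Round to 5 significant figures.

Var(Ŷ_str) = Σₕ Nₕ²(1 − fₕ)sₕ²/nₕ.
Dept I: 17156²·(1 − 1298/17156)·102/1298 = 2.1379125 × 10^7.
Dept IV: 7500²·(1 − 1515/7500)·154.2/1515 = 4.5687475 × 10^6.
Dept III: 14781²·(1 − 1226/14781)·9.039/1226 = 1.4771794 × 10^6.
Dept II: 11144²·(1 − 1894/11144)·166/1894 = 9.034642 × 10^6.
Sum = 3.6459694 × 10^7.

3.6460 × 10^7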